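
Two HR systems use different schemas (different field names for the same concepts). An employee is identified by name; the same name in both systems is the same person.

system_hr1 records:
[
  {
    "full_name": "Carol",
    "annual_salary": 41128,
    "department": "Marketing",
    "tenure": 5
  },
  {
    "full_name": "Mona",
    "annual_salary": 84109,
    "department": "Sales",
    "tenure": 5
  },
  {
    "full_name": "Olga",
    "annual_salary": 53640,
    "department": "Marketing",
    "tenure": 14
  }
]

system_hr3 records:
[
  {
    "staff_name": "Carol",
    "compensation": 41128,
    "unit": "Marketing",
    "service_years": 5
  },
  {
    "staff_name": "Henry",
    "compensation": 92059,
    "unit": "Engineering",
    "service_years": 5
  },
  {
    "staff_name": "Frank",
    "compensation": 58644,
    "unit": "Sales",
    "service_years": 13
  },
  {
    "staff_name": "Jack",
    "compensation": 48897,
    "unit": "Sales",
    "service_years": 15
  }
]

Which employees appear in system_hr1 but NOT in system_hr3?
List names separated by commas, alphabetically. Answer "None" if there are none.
Mona, Olga

Schema mapping: "full_name" (system_hr1) = "staff_name" (system_hr3) = employee name

Names in system_hr1: ['Carol', 'Mona', 'Olga']
Names in system_hr3: ['Carol', 'Frank', 'Henry', 'Jack']

In system_hr1 but not system_hr3: ['Mona', 'Olga']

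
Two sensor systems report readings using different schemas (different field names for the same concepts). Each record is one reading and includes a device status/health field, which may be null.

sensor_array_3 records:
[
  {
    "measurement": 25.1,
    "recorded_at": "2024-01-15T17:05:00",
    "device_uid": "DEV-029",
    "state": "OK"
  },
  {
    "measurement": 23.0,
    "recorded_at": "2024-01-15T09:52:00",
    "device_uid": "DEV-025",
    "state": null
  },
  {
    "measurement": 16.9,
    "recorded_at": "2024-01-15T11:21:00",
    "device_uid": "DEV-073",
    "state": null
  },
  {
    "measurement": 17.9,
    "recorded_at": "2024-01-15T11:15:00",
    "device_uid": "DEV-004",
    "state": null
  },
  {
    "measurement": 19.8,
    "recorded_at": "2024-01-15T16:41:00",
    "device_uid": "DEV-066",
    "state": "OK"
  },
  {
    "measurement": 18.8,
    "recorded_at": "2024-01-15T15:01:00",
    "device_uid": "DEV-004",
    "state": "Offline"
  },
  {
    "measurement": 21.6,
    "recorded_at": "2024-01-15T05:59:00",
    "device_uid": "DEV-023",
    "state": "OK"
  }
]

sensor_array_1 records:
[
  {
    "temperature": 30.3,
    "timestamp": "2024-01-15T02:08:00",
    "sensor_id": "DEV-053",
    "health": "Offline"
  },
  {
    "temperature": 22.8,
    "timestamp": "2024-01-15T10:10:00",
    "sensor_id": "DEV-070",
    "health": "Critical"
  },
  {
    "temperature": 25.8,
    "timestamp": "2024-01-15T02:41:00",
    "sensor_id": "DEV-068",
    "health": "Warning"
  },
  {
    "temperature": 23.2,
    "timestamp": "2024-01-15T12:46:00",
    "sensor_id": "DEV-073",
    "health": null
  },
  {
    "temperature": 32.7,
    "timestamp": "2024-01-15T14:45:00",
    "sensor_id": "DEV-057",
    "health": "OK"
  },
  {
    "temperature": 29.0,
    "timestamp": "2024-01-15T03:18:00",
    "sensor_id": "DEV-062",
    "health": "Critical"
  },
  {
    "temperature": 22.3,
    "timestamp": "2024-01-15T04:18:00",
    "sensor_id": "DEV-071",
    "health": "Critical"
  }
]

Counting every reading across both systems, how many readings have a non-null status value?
10

Schema mapping: "state" (sensor_array_3) = "health" (sensor_array_1) = status

Non-null in sensor_array_3: 4
Non-null in sensor_array_1: 6

Total non-null: 4 + 6 = 10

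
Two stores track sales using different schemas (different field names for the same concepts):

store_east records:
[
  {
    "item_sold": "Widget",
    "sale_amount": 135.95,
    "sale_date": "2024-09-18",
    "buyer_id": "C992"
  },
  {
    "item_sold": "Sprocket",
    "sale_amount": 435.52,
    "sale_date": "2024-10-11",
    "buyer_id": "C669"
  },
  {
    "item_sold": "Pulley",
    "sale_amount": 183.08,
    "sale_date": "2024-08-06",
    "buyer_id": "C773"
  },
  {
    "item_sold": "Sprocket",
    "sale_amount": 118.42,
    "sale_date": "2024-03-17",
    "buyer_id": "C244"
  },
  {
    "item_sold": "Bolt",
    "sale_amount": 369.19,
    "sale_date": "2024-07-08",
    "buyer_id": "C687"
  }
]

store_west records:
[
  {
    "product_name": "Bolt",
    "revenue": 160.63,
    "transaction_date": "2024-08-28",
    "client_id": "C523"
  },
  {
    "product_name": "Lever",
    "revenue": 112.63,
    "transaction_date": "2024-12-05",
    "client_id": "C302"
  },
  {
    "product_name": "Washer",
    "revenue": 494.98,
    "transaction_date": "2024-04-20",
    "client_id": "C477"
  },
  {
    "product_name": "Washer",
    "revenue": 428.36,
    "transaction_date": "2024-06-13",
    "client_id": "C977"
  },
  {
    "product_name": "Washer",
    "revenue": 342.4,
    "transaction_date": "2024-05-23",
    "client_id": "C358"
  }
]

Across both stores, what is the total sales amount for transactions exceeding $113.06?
2668.53

Schema mapping: "sale_amount" (store_east) = "revenue" (store_west) = sale amount

Sum of sales > $113.06 in store_east: 1242.16
Sum of sales > $113.06 in store_west: 1426.37

Total: 1242.16 + 1426.37 = 2668.53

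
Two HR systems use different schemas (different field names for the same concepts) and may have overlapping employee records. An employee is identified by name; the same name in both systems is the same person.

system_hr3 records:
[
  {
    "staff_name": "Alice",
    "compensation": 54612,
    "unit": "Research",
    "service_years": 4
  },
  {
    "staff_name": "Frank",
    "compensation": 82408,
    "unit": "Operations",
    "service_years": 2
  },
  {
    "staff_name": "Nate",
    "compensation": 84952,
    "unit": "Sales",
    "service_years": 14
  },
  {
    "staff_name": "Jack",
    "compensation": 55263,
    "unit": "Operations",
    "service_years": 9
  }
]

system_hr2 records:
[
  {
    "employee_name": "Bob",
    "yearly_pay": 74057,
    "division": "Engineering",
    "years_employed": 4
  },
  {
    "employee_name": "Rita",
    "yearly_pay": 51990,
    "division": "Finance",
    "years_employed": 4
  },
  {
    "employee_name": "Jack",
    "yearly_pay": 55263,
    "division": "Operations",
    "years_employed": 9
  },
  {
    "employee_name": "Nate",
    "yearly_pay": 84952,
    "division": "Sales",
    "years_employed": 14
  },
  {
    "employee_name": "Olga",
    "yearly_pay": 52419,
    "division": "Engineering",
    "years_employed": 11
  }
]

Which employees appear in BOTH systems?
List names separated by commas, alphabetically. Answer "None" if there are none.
Jack, Nate

Schema mapping: "staff_name" (system_hr3) = "employee_name" (system_hr2) = employee name

Names in system_hr3: ['Alice', 'Frank', 'Jack', 'Nate']
Names in system_hr2: ['Bob', 'Jack', 'Nate', 'Olga', 'Rita']

Intersection: ['Jack', 'Nate']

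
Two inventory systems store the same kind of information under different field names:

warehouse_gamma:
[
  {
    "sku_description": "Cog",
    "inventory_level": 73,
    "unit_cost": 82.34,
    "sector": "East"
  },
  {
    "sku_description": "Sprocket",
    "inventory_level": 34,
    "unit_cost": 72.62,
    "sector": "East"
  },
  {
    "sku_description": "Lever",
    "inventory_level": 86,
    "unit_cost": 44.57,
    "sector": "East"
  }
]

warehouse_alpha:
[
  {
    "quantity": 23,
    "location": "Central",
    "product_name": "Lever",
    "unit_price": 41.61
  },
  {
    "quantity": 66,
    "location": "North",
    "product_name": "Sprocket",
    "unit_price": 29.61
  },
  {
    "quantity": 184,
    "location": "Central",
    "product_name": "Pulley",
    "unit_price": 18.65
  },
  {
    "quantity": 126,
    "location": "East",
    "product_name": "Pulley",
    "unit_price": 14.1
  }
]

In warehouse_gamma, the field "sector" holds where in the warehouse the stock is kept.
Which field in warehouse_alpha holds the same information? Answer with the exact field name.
location

In warehouse_gamma, "sector" holds where in the warehouse the stock is kept.
The fields in warehouse_alpha are: "quantity", "location", "product_name", "unit_price".
"location" is the match: the name refers to the same concept and its values are area labels (e.g. 'Central', 'East').
The other fields ("quantity", "product_name", "unit_price") hold different kinds of data.

So "sector" in warehouse_gamma corresponds to "location" in warehouse_alpha.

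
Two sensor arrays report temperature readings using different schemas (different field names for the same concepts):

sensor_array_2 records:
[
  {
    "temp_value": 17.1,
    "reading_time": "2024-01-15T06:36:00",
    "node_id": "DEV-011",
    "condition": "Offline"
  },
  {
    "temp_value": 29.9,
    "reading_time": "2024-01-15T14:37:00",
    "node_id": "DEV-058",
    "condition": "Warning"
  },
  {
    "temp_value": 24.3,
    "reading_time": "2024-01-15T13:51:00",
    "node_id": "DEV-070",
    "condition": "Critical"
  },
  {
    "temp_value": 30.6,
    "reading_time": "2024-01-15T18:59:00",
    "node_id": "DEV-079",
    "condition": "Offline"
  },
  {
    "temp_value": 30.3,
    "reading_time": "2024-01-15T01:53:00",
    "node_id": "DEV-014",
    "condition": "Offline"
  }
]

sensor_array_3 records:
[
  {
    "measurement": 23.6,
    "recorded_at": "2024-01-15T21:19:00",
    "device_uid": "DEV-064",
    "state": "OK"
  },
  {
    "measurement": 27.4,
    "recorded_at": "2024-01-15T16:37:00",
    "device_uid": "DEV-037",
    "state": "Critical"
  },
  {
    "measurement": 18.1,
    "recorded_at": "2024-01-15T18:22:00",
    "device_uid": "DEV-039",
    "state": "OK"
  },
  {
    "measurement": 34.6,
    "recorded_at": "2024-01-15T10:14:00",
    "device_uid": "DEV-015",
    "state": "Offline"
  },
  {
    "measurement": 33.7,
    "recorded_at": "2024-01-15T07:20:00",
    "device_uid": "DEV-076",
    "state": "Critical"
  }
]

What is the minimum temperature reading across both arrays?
17.1

Schema mapping: "temp_value" (sensor_array_2) = "measurement" (sensor_array_3) = temperature reading

Minimum in sensor_array_2: 17.1
Minimum in sensor_array_3: 18.1

Overall minimum: min(17.1, 18.1) = 17.1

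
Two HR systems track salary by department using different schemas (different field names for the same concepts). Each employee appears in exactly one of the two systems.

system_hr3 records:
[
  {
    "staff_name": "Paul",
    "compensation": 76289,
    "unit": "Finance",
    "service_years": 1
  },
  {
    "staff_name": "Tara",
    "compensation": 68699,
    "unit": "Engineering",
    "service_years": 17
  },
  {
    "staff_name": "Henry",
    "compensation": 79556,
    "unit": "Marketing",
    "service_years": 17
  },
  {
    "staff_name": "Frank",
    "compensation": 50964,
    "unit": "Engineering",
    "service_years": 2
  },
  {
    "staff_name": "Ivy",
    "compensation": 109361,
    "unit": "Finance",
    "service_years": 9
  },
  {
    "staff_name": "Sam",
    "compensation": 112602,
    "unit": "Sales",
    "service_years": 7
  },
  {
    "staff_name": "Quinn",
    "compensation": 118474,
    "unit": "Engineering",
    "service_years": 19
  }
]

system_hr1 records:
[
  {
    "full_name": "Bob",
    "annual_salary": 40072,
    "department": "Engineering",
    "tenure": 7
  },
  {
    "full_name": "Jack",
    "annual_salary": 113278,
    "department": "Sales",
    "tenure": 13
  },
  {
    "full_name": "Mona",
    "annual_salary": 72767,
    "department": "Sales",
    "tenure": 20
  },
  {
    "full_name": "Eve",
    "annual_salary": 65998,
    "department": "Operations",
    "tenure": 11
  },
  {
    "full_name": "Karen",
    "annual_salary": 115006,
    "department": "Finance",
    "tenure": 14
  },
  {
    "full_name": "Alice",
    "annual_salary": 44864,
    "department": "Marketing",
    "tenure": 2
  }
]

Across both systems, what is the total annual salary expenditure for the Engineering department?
278209

Schema mappings:
- "unit" (system_hr3) = "department" (system_hr1) = department
- "compensation" (system_hr3) = "annual_salary" (system_hr1) = salary

Engineering salaries from system_hr3: 238137
Engineering salaries from system_hr1: 40072

Total: 238137 + 40072 = 278209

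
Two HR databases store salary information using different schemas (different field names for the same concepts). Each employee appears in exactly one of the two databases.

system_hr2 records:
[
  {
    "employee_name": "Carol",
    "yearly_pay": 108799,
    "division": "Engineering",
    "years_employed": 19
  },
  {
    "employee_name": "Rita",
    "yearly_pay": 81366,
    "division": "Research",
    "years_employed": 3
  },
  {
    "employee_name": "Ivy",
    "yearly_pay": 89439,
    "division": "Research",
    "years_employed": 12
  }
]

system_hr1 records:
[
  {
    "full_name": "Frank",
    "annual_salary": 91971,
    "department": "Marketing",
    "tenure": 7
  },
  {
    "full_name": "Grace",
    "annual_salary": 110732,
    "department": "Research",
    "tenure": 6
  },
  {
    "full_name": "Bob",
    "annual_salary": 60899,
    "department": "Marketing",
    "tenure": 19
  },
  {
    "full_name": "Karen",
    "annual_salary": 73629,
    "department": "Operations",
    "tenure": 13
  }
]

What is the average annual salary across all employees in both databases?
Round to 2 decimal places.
88119.29

Schema mapping: "yearly_pay" (system_hr2) = "annual_salary" (system_hr1) = annual salary

All salaries: [108799, 81366, 89439, 91971, 110732, 60899, 73629]
Sum: 616835
Count: 7
Average: 616835 / 7 = 88119.29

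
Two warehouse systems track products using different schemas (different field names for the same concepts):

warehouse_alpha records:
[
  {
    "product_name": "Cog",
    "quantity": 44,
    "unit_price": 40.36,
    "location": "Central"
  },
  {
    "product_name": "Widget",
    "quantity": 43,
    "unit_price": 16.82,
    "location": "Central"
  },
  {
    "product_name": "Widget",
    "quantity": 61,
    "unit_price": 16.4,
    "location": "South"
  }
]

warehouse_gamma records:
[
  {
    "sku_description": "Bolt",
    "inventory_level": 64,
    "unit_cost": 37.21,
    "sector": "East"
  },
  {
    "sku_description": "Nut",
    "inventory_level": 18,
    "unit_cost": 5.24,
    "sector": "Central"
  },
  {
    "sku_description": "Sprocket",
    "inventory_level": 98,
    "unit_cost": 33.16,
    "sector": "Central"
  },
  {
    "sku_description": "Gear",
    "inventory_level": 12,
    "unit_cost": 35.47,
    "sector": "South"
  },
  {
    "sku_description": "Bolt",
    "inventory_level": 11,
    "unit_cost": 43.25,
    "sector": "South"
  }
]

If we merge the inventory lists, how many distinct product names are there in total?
6

Schema mapping: "product_name" (warehouse_alpha) = "sku_description" (warehouse_gamma) = product name

Products in warehouse_alpha: ['Cog', 'Widget']
Products in warehouse_gamma: ['Bolt', 'Gear', 'Nut', 'Sprocket']

Union (unique products): ['Bolt', 'Cog', 'Gear', 'Nut', 'Sprocket', 'Widget']
Count: 6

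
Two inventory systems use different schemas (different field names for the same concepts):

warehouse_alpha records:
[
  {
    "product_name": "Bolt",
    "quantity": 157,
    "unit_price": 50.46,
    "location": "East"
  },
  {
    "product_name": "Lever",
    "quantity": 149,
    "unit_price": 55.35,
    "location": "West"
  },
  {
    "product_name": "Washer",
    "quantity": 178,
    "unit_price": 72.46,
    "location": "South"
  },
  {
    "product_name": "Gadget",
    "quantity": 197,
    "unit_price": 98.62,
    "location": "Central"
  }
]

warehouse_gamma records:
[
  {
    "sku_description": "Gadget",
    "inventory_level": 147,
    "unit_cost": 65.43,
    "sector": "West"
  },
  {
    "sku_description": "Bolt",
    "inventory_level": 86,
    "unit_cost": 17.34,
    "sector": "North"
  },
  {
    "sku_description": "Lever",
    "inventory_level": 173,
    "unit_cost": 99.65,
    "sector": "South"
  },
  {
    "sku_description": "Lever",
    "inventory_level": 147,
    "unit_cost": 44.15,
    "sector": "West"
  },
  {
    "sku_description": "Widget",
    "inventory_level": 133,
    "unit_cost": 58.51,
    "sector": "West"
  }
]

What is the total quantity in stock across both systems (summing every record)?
1367

To reconcile these schemas, identify the field holding the quantity in stock in each system:
1. In warehouse_alpha it is "quantity"
2. In warehouse_gamma it is "inventory_level"

From warehouse_alpha: 157 + 149 + 178 + 197 = 681
From warehouse_gamma: 147 + 86 + 173 + 147 + 133 = 686

Total: 681 + 686 = 1367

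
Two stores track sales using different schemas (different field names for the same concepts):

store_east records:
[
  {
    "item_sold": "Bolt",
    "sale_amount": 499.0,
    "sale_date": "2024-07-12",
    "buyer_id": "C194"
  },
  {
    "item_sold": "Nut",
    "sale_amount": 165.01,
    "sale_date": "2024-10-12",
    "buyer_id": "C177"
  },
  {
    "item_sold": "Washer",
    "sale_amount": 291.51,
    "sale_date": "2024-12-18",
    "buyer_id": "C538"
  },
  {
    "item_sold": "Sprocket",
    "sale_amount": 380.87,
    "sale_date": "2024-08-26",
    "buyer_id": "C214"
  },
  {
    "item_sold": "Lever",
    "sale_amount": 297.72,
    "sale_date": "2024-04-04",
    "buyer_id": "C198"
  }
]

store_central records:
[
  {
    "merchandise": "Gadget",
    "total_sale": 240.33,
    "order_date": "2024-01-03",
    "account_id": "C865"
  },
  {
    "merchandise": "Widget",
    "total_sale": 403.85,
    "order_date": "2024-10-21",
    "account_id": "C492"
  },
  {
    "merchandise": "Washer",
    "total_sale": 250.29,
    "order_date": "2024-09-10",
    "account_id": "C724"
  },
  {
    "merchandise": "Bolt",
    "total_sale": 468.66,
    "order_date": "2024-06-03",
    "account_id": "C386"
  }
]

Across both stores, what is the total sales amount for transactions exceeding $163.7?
2997.24

Schema mapping: "sale_amount" (store_east) = "total_sale" (store_central) = sale amount

Sum of sales > $163.7 in store_east: 1634.11
Sum of sales > $163.7 in store_central: 1363.13

Total: 1634.11 + 1363.13 = 2997.24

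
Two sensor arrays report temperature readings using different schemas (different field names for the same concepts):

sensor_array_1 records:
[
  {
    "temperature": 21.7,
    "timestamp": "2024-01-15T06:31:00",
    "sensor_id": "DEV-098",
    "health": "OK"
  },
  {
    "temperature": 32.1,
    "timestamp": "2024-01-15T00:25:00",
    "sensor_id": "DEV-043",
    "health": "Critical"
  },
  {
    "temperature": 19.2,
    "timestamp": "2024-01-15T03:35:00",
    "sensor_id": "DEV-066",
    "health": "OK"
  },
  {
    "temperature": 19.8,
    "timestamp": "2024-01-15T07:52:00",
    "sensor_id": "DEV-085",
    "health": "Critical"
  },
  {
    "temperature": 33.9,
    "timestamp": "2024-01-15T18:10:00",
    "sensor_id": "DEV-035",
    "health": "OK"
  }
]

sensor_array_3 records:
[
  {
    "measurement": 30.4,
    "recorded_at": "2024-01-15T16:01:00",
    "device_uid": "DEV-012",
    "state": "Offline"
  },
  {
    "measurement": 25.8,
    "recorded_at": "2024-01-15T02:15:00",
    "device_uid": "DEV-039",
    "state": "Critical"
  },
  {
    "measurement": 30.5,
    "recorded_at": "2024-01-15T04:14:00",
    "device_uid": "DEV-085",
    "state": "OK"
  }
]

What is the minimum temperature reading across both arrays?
19.2

Schema mapping: "temperature" (sensor_array_1) = "measurement" (sensor_array_3) = temperature reading

Minimum in sensor_array_1: 19.2
Minimum in sensor_array_3: 25.8

Overall minimum: min(19.2, 25.8) = 19.2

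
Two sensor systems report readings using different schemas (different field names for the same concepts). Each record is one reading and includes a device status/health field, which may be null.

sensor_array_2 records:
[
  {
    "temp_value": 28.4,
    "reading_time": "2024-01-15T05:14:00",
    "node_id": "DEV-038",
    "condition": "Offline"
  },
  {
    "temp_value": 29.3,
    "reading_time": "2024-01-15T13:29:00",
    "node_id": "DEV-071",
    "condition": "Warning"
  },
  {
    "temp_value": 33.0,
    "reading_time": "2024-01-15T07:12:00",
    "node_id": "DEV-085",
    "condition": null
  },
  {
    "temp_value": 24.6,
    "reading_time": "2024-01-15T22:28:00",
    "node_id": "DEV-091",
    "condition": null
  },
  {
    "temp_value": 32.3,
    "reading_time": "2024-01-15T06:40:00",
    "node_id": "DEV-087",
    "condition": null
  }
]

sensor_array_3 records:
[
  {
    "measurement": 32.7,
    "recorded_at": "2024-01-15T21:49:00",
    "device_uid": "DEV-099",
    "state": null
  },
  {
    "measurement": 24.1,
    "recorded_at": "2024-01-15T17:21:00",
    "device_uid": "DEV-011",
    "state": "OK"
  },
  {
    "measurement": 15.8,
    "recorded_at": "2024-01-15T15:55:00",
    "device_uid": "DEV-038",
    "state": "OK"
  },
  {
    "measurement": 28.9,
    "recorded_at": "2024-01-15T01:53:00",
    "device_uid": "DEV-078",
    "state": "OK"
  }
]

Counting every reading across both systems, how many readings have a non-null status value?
5

Schema mapping: "condition" (sensor_array_2) = "state" (sensor_array_3) = status

Non-null in sensor_array_2: 2
Non-null in sensor_array_3: 3

Total non-null: 2 + 3 = 5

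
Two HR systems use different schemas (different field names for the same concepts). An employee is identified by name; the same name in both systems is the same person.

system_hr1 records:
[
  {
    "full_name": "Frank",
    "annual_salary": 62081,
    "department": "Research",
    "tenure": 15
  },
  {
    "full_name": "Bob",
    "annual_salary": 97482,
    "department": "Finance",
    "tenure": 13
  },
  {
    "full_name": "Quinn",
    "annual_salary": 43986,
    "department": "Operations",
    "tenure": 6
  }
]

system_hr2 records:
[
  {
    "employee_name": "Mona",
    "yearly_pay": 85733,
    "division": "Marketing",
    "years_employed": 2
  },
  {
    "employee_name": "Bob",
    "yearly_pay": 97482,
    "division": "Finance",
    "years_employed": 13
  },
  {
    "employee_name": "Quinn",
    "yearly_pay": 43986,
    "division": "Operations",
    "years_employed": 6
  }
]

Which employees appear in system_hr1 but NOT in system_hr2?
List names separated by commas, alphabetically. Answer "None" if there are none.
Frank

Schema mapping: "full_name" (system_hr1) = "employee_name" (system_hr2) = employee name

Names in system_hr1: ['Bob', 'Frank', 'Quinn']
Names in system_hr2: ['Bob', 'Mona', 'Quinn']

In system_hr1 but not system_hr2: ['Frank']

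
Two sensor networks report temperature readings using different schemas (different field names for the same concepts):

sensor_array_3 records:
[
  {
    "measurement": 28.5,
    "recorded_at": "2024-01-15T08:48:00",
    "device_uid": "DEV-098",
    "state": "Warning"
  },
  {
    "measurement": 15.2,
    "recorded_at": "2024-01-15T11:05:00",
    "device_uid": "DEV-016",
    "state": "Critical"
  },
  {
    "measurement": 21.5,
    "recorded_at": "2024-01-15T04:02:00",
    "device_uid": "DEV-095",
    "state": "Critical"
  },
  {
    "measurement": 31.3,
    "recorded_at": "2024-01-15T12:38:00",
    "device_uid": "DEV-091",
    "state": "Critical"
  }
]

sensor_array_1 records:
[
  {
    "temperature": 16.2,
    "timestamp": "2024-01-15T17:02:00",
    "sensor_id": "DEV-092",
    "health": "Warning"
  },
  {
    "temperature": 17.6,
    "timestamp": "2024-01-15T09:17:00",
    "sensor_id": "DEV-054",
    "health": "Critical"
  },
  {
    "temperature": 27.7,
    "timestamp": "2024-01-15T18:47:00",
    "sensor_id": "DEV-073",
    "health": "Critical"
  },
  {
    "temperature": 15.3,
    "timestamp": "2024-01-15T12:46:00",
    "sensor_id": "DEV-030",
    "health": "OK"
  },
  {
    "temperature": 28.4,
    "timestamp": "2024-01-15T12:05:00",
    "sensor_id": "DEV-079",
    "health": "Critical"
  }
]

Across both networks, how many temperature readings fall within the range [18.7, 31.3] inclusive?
5

Schema mapping: "measurement" (sensor_array_3) = "temperature" (sensor_array_1) = temperature

Readings in [18.7, 31.3] from sensor_array_3: 3
Readings in [18.7, 31.3] from sensor_array_1: 2

Total count: 3 + 2 = 5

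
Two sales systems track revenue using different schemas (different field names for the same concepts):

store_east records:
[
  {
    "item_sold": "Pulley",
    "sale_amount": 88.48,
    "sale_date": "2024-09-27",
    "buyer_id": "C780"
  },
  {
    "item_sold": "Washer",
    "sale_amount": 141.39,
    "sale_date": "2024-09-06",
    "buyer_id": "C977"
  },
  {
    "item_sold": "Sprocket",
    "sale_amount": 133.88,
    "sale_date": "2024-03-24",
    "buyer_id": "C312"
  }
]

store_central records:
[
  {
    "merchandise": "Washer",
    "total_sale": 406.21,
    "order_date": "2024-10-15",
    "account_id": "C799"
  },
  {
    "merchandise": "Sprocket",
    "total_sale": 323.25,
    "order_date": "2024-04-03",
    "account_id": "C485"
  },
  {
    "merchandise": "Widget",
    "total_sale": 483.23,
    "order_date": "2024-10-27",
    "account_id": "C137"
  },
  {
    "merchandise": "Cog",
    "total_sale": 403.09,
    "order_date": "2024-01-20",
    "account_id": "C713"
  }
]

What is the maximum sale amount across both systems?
483.23

Reconcile: "sale_amount" (store_east) = "total_sale" (store_central) = sale amount

Maximum in store_east: 141.39
Maximum in store_central: 483.23

Overall maximum: max(141.39, 483.23) = 483.23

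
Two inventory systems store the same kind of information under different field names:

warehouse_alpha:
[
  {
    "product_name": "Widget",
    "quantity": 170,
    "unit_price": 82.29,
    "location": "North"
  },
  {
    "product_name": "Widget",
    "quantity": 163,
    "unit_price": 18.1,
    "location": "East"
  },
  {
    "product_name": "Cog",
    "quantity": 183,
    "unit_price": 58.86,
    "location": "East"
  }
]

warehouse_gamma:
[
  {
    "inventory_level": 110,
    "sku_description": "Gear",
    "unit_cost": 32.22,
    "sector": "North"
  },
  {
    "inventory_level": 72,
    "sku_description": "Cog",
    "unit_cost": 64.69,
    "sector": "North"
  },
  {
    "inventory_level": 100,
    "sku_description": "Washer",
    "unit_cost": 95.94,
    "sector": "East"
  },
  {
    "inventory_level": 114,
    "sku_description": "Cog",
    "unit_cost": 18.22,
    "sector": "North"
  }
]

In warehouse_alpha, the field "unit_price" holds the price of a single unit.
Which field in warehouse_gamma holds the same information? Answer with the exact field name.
unit_cost

In warehouse_alpha, "unit_price" holds the price of a single unit.
The fields in warehouse_gamma are: "inventory_level", "sku_description", "unit_cost", "sector".
"unit_cost" is the match: the name refers to the same concept and its values are decimal currency amounts (e.g. 32.22, 64.69).
The other fields ("inventory_level", "sku_description", "sector") hold different kinds of data.

So "unit_price" in warehouse_alpha corresponds to "unit_cost" in warehouse_gamma.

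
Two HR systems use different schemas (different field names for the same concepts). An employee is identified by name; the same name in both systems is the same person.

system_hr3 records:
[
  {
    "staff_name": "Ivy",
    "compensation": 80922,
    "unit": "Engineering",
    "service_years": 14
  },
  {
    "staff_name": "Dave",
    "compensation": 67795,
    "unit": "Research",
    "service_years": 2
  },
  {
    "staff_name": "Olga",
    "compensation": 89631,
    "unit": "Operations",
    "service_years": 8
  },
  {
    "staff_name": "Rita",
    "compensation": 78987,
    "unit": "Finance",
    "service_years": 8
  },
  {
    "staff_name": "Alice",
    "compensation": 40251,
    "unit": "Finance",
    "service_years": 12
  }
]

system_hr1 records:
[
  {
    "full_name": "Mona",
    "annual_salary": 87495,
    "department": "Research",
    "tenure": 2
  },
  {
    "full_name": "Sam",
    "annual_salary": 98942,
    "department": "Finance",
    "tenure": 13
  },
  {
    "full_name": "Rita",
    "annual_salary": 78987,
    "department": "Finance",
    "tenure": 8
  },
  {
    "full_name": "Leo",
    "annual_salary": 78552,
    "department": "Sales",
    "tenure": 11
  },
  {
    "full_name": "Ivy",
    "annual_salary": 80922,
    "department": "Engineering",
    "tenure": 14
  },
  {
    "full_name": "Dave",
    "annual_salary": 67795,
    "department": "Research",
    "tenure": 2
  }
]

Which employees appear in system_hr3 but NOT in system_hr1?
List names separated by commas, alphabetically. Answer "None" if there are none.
Alice, Olga

Schema mapping: "staff_name" (system_hr3) = "full_name" (system_hr1) = employee name

Names in system_hr3: ['Alice', 'Dave', 'Ivy', 'Olga', 'Rita']
Names in system_hr1: ['Dave', 'Ivy', 'Leo', 'Mona', 'Rita', 'Sam']

In system_hr3 but not system_hr1: ['Alice', 'Olga']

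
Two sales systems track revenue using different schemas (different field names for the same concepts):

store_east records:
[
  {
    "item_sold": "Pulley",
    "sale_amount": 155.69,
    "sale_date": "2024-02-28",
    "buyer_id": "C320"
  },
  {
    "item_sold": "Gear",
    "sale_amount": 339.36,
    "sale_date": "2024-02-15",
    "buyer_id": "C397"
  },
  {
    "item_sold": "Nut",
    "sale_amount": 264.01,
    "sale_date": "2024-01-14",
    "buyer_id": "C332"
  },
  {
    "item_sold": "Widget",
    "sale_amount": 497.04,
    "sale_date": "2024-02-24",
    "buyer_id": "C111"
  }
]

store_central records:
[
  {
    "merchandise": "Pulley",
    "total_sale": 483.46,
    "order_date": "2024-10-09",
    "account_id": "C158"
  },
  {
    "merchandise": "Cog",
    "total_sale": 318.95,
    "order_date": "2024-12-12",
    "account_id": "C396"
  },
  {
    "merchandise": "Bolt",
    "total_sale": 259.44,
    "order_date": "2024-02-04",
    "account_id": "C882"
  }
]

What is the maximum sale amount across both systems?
497.04

Reconcile: "sale_amount" (store_east) = "total_sale" (store_central) = sale amount

Maximum in store_east: 497.04
Maximum in store_central: 483.46

Overall maximum: max(497.04, 483.46) = 497.04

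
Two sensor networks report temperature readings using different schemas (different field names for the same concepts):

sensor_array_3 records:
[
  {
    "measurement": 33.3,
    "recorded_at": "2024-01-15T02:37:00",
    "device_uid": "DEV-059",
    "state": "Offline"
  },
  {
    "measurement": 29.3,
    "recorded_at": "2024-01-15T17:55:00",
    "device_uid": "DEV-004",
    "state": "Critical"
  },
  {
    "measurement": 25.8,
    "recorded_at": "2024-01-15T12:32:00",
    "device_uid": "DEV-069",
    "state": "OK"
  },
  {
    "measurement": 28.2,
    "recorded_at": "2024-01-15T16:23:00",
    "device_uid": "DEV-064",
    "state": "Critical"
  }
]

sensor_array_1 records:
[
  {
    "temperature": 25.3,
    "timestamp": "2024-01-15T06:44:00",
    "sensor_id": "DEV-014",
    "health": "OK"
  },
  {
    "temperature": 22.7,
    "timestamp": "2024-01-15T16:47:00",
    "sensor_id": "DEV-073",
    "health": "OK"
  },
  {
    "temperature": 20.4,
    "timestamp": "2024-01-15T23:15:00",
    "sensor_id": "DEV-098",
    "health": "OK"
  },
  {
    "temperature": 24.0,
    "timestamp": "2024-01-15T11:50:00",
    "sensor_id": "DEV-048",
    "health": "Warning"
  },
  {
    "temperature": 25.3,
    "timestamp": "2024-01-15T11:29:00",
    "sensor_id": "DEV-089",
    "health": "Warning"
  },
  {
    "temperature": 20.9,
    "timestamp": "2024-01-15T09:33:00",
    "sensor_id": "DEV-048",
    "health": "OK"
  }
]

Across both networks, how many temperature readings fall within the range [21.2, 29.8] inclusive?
7

Schema mapping: "measurement" (sensor_array_3) = "temperature" (sensor_array_1) = temperature

Readings in [21.2, 29.8] from sensor_array_3: 3
Readings in [21.2, 29.8] from sensor_array_1: 4

Total count: 3 + 4 = 7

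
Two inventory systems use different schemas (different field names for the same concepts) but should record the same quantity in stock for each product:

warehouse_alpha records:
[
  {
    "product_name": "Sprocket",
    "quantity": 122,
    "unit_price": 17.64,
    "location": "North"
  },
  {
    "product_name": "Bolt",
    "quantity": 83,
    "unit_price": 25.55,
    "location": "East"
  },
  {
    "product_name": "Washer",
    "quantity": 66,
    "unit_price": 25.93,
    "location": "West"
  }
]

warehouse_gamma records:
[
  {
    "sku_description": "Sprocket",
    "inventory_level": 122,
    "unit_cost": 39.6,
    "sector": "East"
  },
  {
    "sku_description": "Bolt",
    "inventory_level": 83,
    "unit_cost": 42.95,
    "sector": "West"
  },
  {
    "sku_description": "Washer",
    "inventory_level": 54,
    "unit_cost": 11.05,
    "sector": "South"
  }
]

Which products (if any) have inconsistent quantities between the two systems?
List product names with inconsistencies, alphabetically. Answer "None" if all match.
Washer

Schema mappings:
- "product_name" (warehouse_alpha) = "sku_description" (warehouse_gamma) = product name
- "quantity" (warehouse_alpha) = "inventory_level" (warehouse_gamma) = quantity

Comparison:
  Sprocket: 122 vs 122 - MATCH
  Bolt: 83 vs 83 - MATCH
  Washer: 66 vs 54 - MISMATCH

Products with inconsistencies: Washer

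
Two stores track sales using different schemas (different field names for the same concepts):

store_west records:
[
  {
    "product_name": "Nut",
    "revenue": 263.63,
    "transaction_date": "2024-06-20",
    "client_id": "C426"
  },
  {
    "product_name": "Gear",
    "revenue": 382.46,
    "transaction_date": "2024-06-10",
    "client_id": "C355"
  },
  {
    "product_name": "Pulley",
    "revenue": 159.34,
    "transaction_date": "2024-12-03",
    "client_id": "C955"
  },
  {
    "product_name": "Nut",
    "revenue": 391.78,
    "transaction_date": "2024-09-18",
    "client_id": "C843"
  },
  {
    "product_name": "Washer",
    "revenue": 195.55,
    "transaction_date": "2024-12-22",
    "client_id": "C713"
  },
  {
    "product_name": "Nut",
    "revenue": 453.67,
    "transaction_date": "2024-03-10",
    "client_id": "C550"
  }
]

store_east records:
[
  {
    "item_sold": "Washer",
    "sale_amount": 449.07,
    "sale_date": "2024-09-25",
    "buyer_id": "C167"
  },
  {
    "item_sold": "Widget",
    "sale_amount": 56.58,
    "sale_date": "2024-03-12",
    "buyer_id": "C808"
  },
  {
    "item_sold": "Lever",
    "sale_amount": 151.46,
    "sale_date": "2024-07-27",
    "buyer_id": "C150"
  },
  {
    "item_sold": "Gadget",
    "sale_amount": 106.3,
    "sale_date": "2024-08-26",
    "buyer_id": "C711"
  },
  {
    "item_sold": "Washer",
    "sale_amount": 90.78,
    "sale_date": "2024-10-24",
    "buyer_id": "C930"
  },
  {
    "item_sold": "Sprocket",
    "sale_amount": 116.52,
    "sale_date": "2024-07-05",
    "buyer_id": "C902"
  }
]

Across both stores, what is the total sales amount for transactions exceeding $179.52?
2136.16

Schema mapping: "revenue" (store_west) = "sale_amount" (store_east) = sale amount

Sum of sales > $179.52 in store_west: 1687.09
Sum of sales > $179.52 in store_east: 449.07

Total: 1687.09 + 449.07 = 2136.16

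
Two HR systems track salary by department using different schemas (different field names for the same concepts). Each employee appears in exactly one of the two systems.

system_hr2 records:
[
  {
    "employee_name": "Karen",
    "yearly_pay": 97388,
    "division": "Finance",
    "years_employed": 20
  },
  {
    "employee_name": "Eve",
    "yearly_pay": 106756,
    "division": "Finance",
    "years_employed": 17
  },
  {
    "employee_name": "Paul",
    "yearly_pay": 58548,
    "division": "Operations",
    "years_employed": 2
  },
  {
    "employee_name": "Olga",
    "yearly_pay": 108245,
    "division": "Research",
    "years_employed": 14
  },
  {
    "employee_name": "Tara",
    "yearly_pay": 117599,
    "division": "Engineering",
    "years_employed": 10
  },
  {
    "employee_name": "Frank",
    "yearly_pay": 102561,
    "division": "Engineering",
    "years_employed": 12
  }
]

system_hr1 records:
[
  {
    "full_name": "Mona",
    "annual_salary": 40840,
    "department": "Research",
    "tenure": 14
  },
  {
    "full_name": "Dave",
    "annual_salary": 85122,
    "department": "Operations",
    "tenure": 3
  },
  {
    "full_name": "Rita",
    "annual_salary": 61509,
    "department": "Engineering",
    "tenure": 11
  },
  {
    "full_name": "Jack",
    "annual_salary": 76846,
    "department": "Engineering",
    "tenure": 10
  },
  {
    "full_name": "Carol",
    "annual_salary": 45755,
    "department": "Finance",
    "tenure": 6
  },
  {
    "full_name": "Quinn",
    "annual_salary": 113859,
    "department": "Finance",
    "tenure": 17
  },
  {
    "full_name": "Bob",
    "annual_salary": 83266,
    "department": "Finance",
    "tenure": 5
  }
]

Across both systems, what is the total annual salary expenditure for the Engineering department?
358515

Schema mappings:
- "division" (system_hr2) = "department" (system_hr1) = department
- "yearly_pay" (system_hr2) = "annual_salary" (system_hr1) = salary

Engineering salaries from system_hr2: 220160
Engineering salaries from system_hr1: 138355

Total: 220160 + 138355 = 358515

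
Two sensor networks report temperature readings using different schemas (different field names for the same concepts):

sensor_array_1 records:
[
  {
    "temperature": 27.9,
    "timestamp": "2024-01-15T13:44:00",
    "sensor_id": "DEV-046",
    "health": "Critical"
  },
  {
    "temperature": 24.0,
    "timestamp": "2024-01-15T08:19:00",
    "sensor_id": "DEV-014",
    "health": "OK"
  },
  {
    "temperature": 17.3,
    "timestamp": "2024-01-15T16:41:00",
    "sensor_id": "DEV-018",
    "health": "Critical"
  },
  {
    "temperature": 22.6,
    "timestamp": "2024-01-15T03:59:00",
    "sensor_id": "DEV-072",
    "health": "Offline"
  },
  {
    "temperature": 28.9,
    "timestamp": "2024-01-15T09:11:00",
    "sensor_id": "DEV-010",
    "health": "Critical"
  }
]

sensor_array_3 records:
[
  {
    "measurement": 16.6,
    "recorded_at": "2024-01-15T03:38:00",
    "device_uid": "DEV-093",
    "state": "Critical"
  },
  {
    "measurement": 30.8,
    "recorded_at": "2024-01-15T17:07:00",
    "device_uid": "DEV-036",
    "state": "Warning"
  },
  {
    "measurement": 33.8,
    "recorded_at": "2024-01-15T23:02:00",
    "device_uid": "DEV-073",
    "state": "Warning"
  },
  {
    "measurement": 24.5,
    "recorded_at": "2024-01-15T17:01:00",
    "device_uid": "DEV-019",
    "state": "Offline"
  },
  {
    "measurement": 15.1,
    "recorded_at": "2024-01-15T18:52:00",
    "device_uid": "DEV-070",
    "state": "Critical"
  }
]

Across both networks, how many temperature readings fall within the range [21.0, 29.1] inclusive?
5

Schema mapping: "temperature" (sensor_array_1) = "measurement" (sensor_array_3) = temperature

Readings in [21.0, 29.1] from sensor_array_1: 4
Readings in [21.0, 29.1] from sensor_array_3: 1

Total count: 4 + 1 = 5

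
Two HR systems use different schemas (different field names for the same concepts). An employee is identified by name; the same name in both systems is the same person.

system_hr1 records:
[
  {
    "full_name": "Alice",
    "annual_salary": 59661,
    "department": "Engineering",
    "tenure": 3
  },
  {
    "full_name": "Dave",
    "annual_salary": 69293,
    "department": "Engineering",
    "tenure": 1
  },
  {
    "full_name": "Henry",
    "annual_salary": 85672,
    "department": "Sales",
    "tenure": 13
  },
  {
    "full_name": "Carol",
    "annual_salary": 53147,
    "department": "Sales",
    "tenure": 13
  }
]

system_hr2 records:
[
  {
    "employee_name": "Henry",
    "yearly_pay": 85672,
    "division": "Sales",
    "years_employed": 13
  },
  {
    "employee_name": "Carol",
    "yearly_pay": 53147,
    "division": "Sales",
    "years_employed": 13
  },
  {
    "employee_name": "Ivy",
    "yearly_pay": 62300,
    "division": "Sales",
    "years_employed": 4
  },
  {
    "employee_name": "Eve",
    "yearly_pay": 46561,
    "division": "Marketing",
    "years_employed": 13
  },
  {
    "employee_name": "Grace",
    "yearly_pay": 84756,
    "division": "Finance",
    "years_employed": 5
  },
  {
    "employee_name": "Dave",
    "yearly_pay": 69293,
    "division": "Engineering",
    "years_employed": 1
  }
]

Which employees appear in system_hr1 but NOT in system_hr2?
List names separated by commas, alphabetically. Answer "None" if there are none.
Alice

Schema mapping: "full_name" (system_hr1) = "employee_name" (system_hr2) = employee name

Names in system_hr1: ['Alice', 'Carol', 'Dave', 'Henry']
Names in system_hr2: ['Carol', 'Dave', 'Eve', 'Grace', 'Henry', 'Ivy']

In system_hr1 but not system_hr2: ['Alice']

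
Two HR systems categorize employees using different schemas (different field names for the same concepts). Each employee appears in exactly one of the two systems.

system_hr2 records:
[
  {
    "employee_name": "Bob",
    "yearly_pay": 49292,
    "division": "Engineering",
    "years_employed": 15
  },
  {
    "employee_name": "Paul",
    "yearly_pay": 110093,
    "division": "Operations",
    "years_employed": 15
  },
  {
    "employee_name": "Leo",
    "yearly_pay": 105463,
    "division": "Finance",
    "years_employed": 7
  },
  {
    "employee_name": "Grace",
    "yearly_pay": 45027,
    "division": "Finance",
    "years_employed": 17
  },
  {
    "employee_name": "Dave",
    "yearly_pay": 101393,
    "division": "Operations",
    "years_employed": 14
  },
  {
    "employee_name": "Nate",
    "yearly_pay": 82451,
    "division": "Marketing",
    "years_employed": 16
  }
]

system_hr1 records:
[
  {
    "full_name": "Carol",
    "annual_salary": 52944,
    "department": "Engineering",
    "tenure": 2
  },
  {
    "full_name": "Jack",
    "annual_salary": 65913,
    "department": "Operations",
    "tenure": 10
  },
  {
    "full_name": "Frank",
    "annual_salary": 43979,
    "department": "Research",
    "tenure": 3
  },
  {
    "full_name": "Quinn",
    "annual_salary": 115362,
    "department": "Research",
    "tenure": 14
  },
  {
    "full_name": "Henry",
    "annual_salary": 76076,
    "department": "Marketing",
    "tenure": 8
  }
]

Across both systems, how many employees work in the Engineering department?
2

Schema mapping: "division" (system_hr2) = "department" (system_hr1) = department

Engineering employees in system_hr2: 1
Engineering employees in system_hr1: 1

Total in Engineering: 1 + 1 = 2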